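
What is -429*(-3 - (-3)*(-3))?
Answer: 5148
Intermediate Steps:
-429*(-3 - (-3)*(-3)) = -429*(-3 - 3*3) = -429*(-3 - 9) = -429*(-12) = 5148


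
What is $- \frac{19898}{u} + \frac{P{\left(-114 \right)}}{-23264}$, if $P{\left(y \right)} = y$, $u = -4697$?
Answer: $\frac{231721265}{54635504} \approx 4.2412$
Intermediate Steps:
$- \frac{19898}{u} + \frac{P{\left(-114 \right)}}{-23264} = - \frac{19898}{-4697} - \frac{114}{-23264} = \left(-19898\right) \left(- \frac{1}{4697}\right) - - \frac{57}{11632} = \frac{19898}{4697} + \frac{57}{11632} = \frac{231721265}{54635504}$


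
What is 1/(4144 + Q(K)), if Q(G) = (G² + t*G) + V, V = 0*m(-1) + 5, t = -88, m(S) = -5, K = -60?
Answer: 1/13029 ≈ 7.6752e-5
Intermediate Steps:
V = 5 (V = 0*(-5) + 5 = 0 + 5 = 5)
Q(G) = 5 + G² - 88*G (Q(G) = (G² - 88*G) + 5 = 5 + G² - 88*G)
1/(4144 + Q(K)) = 1/(4144 + (5 + (-60)² - 88*(-60))) = 1/(4144 + (5 + 3600 + 5280)) = 1/(4144 + 8885) = 1/13029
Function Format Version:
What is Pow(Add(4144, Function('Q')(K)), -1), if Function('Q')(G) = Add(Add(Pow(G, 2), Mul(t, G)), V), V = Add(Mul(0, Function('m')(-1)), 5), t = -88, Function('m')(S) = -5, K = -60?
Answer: Rational(1, 13029) ≈ 7.6752e-5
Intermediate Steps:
V = 5 (V = Add(Mul(0, -5), 5) = Add(0, 5) = 5)
Function('Q')(G) = Add(5, Pow(G, 2), Mul(-88, G)) (Function('Q')(G) = Add(Add(Pow(G, 2), Mul(-88, G)), 5) = Add(5, Pow(G, 2), Mul(-88, G)))
Pow(Add(4144, Function('Q')(K)), -1) = Pow(Add(4144, Add(5, Pow(-60, 2), Mul(-88, -60))), -1) = Pow(Add(4144, Add(5, 3600, 5280)), -1) = Pow(Add(4144, 8885), -1) = Pow(13029, -1) = Rational(1, 13029)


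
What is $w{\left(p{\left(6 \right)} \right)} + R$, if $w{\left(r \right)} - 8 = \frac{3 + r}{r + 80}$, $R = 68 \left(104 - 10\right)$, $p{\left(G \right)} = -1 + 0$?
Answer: $\frac{505602}{79} \approx 6400.0$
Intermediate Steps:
$p{\left(G \right)} = -1$
$R = 6392$ ($R = 68 \cdot 94 = 6392$)
$w{\left(r \right)} = 8 + \frac{3 + r}{80 + r}$ ($w{\left(r \right)} = 8 + \frac{3 + r}{r + 80} = 8 + \frac{3 + r}{80 + r}$)
$w{\left(p{\left(6 \right)} \right)} + R = \frac{643 + 9 \left(-1\right)}{80 - 1} + 6392 = \frac{643 - 9}{79} + 6392 = \frac{1}{79} \cdot 634 + 6392 = \frac{634}{79} + 6392 = \frac{505602}{79}$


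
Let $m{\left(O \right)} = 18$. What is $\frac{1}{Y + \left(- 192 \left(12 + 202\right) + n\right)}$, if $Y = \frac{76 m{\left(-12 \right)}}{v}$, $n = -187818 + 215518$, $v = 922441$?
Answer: $- \frac{922441}{12349638740} \approx -7.4694 \cdot 10^{-5}$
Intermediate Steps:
$n = 27700$
$Y = \frac{1368}{922441}$ ($Y = \frac{76 \cdot 18}{922441} = 1368 \cdot \frac{1}{922441} = \frac{1368}{922441} \approx 0.001483$)
$\frac{1}{Y + \left(- 192 \left(12 + 202\right) + n\right)} = \frac{1}{\frac{1368}{922441} + \left(- 192 \left(12 + 202\right) + 27700\right)} = \frac{1}{\frac{1368}{922441} + \left(\left(-192\right) 214 + 27700\right)} = \frac{1}{\frac{1368}{922441} + \left(-41088 + 27700\right)} = \frac{1}{\frac{1368}{922441} - 13388} = \frac{1}{- \frac{12349638740}{922441}} = - \frac{922441}{12349638740}$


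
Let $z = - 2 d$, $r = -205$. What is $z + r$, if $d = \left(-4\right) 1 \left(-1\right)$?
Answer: $-213$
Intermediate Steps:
$d = 4$ ($d = \left(-4\right) \left(-1\right) = 4$)
$z = -8$ ($z = \left(-2\right) 4 = -8$)
$z + r = -8 - 205 = -213$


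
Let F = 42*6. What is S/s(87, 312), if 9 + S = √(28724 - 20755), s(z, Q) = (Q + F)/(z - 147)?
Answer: 45/47 - 5*√7969/47 ≈ -8.5393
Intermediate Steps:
F = 252
s(z, Q) = (252 + Q)/(-147 + z) (s(z, Q) = (Q + 252)/(z - 147) = (252 + Q)/(-147 + z))
S = -9 + √7969 (S = -9 + √(28724 - 20755) = -9 + √7969 ≈ 80.269)
S/s(87, 312) = (-9 + √7969)/(((252 + 312)/(-147 + 87))) = (-9 + √7969)/((564/(-60))) = (-9 + √7969)/((-1/60*564)) = (-9 + √7969)/(-47/5) = (-9 + √7969)*(-5/47) = 45/47 - 5*√7969/47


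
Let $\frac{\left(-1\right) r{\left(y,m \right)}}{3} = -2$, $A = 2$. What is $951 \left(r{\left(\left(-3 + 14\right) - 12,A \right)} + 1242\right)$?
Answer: $1186848$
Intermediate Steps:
$r{\left(y,m \right)} = 6$ ($r{\left(y,m \right)} = \left(-3\right) \left(-2\right) = 6$)
$951 \left(r{\left(\left(-3 + 14\right) - 12,A \right)} + 1242\right) = 951 \left(6 + 1242\right) = 951 \cdot 1248 = 1186848$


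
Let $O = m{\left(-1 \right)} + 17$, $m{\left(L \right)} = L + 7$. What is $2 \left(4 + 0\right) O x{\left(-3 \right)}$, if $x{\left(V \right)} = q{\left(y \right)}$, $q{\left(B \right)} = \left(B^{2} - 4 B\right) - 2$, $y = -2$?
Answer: $1840$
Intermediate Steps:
$m{\left(L \right)} = 7 + L$
$O = 23$ ($O = \left(7 - 1\right) + 17 = 6 + 17 = 23$)
$q{\left(B \right)} = -2 + B^{2} - 4 B$
$x{\left(V \right)} = 10$ ($x{\left(V \right)} = -2 + \left(-2\right)^{2} - -8 = -2 + 4 + 8 = 10$)
$2 \left(4 + 0\right) O x{\left(-3 \right)} = 2 \left(4 + 0\right) 23 \cdot 10 = 2 \cdot 4 \cdot 23 \cdot 10 = 8 \cdot 23 \cdot 10 = 184 \cdot 10 = 1840$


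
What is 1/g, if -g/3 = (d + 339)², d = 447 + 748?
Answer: -1/7059468 ≈ -1.4165e-7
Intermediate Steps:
d = 1195
g = -7059468 (g = -3*(1195 + 339)² = -3*1534² = -3*2353156 = -7059468)
1/g = 1/(-7059468) = -1/7059468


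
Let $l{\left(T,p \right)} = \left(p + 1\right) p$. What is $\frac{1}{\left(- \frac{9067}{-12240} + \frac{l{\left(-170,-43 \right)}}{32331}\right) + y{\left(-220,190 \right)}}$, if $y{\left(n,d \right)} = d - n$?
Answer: $\frac{131910480}{54188380339} \approx 0.0024343$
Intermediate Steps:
$l{\left(T,p \right)} = p \left(1 + p\right)$ ($l{\left(T,p \right)} = \left(1 + p\right) p = p \left(1 + p\right)$)
$\frac{1}{\left(- \frac{9067}{-12240} + \frac{l{\left(-170,-43 \right)}}{32331}\right) + y{\left(-220,190 \right)}} = \frac{1}{\left(- \frac{9067}{-12240} + \frac{\left(-43\right) \left(1 - 43\right)}{32331}\right) + \left(190 - -220\right)} = \frac{1}{\left(\left(-9067\right) \left(- \frac{1}{12240}\right) + \left(-43\right) \left(-42\right) \frac{1}{32331}\right) + \left(190 + 220\right)} = \frac{1}{\left(\frac{9067}{12240} + 1806 \cdot \frac{1}{32331}\right) + 410} = \frac{1}{\left(\frac{9067}{12240} + \frac{602}{10777}\right) + 410} = \frac{1}{\frac{105083539}{131910480} + 410} = \frac{1}{\frac{54188380339}{131910480}} = \frac{131910480}{54188380339}$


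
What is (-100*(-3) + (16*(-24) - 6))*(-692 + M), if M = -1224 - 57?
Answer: 177570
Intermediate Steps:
M = -1281
(-100*(-3) + (16*(-24) - 6))*(-692 + M) = (-100*(-3) + (16*(-24) - 6))*(-692 - 1281) = (300 + (-384 - 6))*(-1973) = (300 - 390)*(-1973) = -90*(-1973) = 177570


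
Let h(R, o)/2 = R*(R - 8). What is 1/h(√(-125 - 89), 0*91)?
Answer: -1/556 + I*√214/14873 ≈ -0.0017986 + 0.00098358*I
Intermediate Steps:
h(R, o) = 2*R*(-8 + R) (h(R, o) = 2*(R*(R - 8)) = 2*(R*(-8 + R)) = 2*R*(-8 + R))
1/h(√(-125 - 89), 0*91) = 1/(2*√(-125 - 89)*(-8 + √(-125 - 89))) = 1/(2*√(-214)*(-8 + √(-214))) = 1/(2*(I*√214)*(-8 + I*√214)) = 1/(2*I*√214*(-8 + I*√214)) = -I*√214/(428*(-8 + I*√214))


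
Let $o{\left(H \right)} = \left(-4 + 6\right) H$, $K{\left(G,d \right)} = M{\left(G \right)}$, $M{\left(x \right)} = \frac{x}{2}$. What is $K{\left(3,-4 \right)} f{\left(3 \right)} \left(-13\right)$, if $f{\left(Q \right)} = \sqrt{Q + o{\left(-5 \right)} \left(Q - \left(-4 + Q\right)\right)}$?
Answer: $- \frac{39 i \sqrt{37}}{2} \approx - 118.61 i$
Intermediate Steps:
$M{\left(x \right)} = \frac{x}{2}$ ($M{\left(x \right)} = x \frac{1}{2} = \frac{x}{2}$)
$K{\left(G,d \right)} = \frac{G}{2}$
$o{\left(H \right)} = 2 H$
$f{\left(Q \right)} = \sqrt{-40 + Q}$ ($f{\left(Q \right)} = \sqrt{Q + 2 \left(-5\right) \left(Q - \left(-4 + Q\right)\right)} = \sqrt{Q - 40} = \sqrt{-40 + Q}$)
$K{\left(3,-4 \right)} f{\left(3 \right)} \left(-13\right) = \frac{1}{2} \cdot 3 \sqrt{-40 + 3} \left(-13\right) = \frac{3 \sqrt{-37}}{2} \left(-13\right) = \frac{3 i \sqrt{37}}{2} \left(-13\right) = - \frac{39 i \sqrt{37}}{2}$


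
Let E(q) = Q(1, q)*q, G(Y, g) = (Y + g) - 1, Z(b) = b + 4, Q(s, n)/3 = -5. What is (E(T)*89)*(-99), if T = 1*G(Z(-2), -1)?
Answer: 0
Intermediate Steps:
Q(s, n) = -15 (Q(s, n) = 3*(-5) = -15)
Z(b) = 4 + b
G(Y, g) = -1 + Y + g
T = 0 (T = 1*(-1 + (4 - 2) - 1) = 1*(-1 + 2 - 1) = 1*0 = 0)
E(q) = -15*q
(E(T)*89)*(-99) = (-15*0*89)*(-99) = (0*89)*(-99) = 0*(-99) = 0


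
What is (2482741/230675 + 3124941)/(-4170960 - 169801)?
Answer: -720848247916/1001305043675 ≈ -0.71991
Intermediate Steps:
(2482741/230675 + 3124941)/(-4170960 - 169801) = (2482741*(1/230675) + 3124941)/(-4340761) = (2482741/230675 + 3124941)*(-1/4340761) = (720848247916/230675)*(-1/4340761) = -720848247916/1001305043675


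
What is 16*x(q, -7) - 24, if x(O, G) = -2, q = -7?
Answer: -56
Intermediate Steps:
16*x(q, -7) - 24 = 16*(-2) - 24 = -32 - 24 = -56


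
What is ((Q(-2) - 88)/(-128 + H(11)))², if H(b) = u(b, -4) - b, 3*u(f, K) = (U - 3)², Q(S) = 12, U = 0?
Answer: 361/1156 ≈ 0.31228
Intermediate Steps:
u(f, K) = 3 (u(f, K) = (0 - 3)²/3 = (⅓)*(-3)² = (⅓)*9 = 3)
H(b) = 3 - b
((Q(-2) - 88)/(-128 + H(11)))² = ((12 - 88)/(-128 + (3 - 1*11)))² = (-76/(-128 + (3 - 11)))² = (-76/(-128 - 8))² = (-76/(-136))² = (-76*(-1/136))² = (19/34)² = 361/1156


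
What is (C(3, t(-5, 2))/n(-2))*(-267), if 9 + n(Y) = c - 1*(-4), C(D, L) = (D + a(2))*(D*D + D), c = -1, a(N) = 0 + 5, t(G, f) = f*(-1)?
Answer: 4272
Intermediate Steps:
t(G, f) = -f
a(N) = 5
C(D, L) = (5 + D)*(D + D²) (C(D, L) = (D + 5)*(D*D + D) = (5 + D)*(D² + D) = (5 + D)*(D + D²))
n(Y) = -6 (n(Y) = -9 + (-1 - 1*(-4)) = -9 + (-1 + 4) = -9 + 3 = -6)
(C(3, t(-5, 2))/n(-2))*(-267) = ((3*(5 + 3² + 6*3))/(-6))*(-267) = ((3*(5 + 9 + 18))*(-⅙))*(-267) = ((3*32)*(-⅙))*(-267) = (96*(-⅙))*(-267) = -16*(-267) = 4272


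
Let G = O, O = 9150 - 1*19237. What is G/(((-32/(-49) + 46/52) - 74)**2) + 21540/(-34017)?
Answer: -246832777303488/96635816636771 ≈ -2.5543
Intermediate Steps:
O = -10087 (O = 9150 - 19237 = -10087)
G = -10087
G/(((-32/(-49) + 46/52) - 74)**2) + 21540/(-34017) = -10087/((-32/(-49) + 46/52) - 74)**2 + 21540/(-34017) = -10087/((-32*(-1/49) + 46*(1/52)) - 74)**2 + 21540*(-1/34017) = -10087/((32/49 + 23/26) - 74)**2 - 7180/11339 = -10087/(1959/1274 - 74)**2 - 7180/11339 = -10087/((-92317/1274)**2) - 7180/11339 = -10087/8522428489/1623076 - 7180/11339 = -10087*1623076/8522428489 - 7180/11339 = -16371967612/8522428489 - 7180/11339 = -246832777303488/96635816636771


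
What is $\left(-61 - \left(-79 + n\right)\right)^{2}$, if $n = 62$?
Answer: $1936$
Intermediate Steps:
$\left(-61 - \left(-79 + n\right)\right)^{2} = \left(-61 + \left(79 - 62\right)\right)^{2} = \left(-61 + 17\right)^{2} = \left(-44\right)^{2} = 1936$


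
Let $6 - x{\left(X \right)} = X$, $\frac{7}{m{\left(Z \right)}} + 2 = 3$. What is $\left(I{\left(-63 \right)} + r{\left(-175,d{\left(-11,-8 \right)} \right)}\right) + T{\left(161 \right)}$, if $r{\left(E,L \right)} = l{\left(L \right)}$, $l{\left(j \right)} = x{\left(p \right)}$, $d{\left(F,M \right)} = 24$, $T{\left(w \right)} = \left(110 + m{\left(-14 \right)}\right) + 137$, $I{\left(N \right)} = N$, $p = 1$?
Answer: $196$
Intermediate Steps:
$m{\left(Z \right)} = 7$ ($m{\left(Z \right)} = \frac{7}{-2 + 3} = \frac{7}{1} = 7 \cdot 1 = 7$)
$x{\left(X \right)} = 6 - X$
$T{\left(w \right)} = 254$ ($T{\left(w \right)} = \left(110 + 7\right) + 137 = 117 + 137 = 254$)
$l{\left(j \right)} = 5$ ($l{\left(j \right)} = 6 - 1 = 5$)
$r{\left(E,L \right)} = 5$
$\left(I{\left(-63 \right)} + r{\left(-175,d{\left(-11,-8 \right)} \right)}\right) + T{\left(161 \right)} = \left(-63 + 5\right) + 254 = -58 + 254 = 196$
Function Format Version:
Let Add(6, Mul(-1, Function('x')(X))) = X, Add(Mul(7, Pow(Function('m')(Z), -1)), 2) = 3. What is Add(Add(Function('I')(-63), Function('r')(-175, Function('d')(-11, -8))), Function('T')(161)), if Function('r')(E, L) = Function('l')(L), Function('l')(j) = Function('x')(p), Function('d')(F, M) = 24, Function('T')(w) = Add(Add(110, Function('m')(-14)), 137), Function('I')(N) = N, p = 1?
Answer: 196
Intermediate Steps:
Function('m')(Z) = 7 (Function('m')(Z) = Mul(7, Pow(Add(-2, 3), -1)) = Mul(7, Pow(1, -1)) = Mul(7, 1) = 7)
Function('x')(X) = Add(6, Mul(-1, X))
Function('T')(w) = 254 (Function('T')(w) = Add(Add(110, 7), 137) = Add(117, 137) = 254)
Function('l')(j) = 5 (Function('l')(j) = Add(6, Mul(-1, 1)) = Add(6, -1) = 5)
Function('r')(E, L) = 5
Add(Add(Function('I')(-63), Function('r')(-175, Function('d')(-11, -8))), Function('T')(161)) = Add(Add(-63, 5), 254) = Add(-58, 254) = 196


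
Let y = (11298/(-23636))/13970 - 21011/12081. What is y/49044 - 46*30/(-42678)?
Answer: 7491334423966212041/231932021789137800240 ≈ 0.032300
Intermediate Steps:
y = -3468930977629/1994542414260 (y = (11298*(-1/23636))*(1/13970) - 21011*1/12081 = -5649/11818*1/13970 - 21011/12081 = -5649/165097460 - 21011/12081 = -3468930977629/1994542414260 ≈ -1.7392)
y/49044 - 46*30/(-42678) = -3468930977629/1994542414260/49044 - 46*30/(-42678) = -3468930977629/1994542414260*1/49044 - 1380*(-1/42678) = -3468930977629/97820338164967440 + 230/7113 = 7491334423966212041/231932021789137800240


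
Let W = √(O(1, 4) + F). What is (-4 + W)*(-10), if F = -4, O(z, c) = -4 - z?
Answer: 40 - 30*I ≈ 40.0 - 30.0*I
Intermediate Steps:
W = 3*I (W = √((-4 - 1*1) - 4) = √((-4 - 1) - 4) = √(-5 - 4) = √(-9) = 3*I ≈ 3.0*I)
(-4 + W)*(-10) = (-4 + 3*I)*(-10) = 40 - 30*I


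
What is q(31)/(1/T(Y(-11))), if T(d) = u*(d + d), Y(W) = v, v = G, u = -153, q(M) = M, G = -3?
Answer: 28458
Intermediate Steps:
v = -3
Y(W) = -3
T(d) = -306*d (T(d) = -153*(d + d) = -306*d)
q(31)/(1/T(Y(-11))) = 31/(1/(-306*(-3))) = 31/(1/918) = 31*918 = 28458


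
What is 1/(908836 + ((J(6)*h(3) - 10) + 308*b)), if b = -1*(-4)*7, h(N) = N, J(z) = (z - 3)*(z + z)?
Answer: 1/917558 ≈ 1.0898e-6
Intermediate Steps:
J(z) = 2*z*(-3 + z) (J(z) = (-3 + z)*(2*z) = 2*z*(-3 + z))
b = 28 (b = 4*7 = 28)
1/(908836 + ((J(6)*h(3) - 10) + 308*b)) = 1/(908836 + (((2*6*(-3 + 6))*3 - 10) + 308*28)) = 1/(908836 + (((2*6*3)*3 - 10) + 8624)) = 1/(908836 + ((36*3 - 10) + 8624)) = 1/(908836 + ((108 - 10) + 8624)) = 1/(908836 + (98 + 8624)) = 1/(908836 + 8722) = 1/917558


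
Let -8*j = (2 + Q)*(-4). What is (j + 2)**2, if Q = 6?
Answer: 36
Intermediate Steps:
j = 4 (j = -(2 + 6)*(-4)/8 = -(-4) = -1/8*(-32) = 4)
(j + 2)**2 = (4 + 2)**2 = 6**2 = 36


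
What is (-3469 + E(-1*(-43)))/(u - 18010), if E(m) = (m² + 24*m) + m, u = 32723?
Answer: -545/14713 ≈ -0.037042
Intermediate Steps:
E(m) = m² + 25*m
(-3469 + E(-1*(-43)))/(u - 18010) = (-3469 + (-1*(-43))*(25 - 1*(-43)))/(32723 - 18010) = (-3469 + 43*(25 + 43))/14713 = (-3469 + 43*68)*(1/14713) = (-3469 + 2924)*(1/14713) = -545*1/14713 = -545/14713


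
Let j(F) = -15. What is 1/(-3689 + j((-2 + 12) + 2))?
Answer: -1/3704 ≈ -0.00026998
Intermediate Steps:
1/(-3689 + j((-2 + 12) + 2)) = 1/(-3689 - 15) = 1/(-3704) = -1/3704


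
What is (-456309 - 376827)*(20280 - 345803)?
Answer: 271204930128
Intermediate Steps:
(-456309 - 376827)*(20280 - 345803) = -833136*(-325523) = 271204930128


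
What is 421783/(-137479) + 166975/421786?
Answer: -154946608413/57986717494 ≈ -2.6721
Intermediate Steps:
421783/(-137479) + 166975/421786 = 421783*(-1/137479) + 166975*(1/421786) = -421783/137479 + 166975/421786 = -154946608413/57986717494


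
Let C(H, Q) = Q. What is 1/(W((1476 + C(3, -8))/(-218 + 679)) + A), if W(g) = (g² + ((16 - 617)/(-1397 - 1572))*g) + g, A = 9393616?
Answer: 630974849/5927144251420600 ≈ 1.0646e-7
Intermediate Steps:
W(g) = g² + 3570*g/2969 (W(g) = (g² + (-601/(-2969))*g) + g = (g² + (-601*(-1/2969))*g) + g = (g² + 601*g/2969) + g = g² + 3570*g/2969)
1/(W((1476 + C(3, -8))/(-218 + 679)) + A) = 1/(((1476 - 8)/(-218 + 679))*(3570 + 2969*((1476 - 8)/(-218 + 679)))/2969 + 9393616) = 1/((1468/461)*(3570 + 2969*(1468/461))/2969 + 9393616) = 1/((1468*(1/461))*(3570 + 2969*(1468*(1/461)))/2969 + 9393616) = 1/((1/2969)*(1468/461)*(3570 + 2969*(1468/461)) + 9393616) = 1/((1/2969)*(1468/461)*(3570 + 4358492/461) + 9393616) = 1/((1/2969)*(1468/461)*(6004262/461) + 9393616) = 1/(8814256616/630974849 + 9393616) = 1/(5927144251420600/630974849) = 630974849/5927144251420600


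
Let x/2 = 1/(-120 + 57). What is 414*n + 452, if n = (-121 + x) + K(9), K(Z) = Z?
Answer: -321504/7 ≈ -45929.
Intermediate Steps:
x = -2/63 (x = 2/(-120 + 57) = 2/(-63) = 2*(-1/63) = -2/63 ≈ -0.031746)
n = -7058/63 (n = (-121 - 2/63) + 9 = -7625/63 + 9 = -7058/63 ≈ -112.03)
414*n + 452 = 414*(-7058/63) + 452 = -324668/7 + 452 = -321504/7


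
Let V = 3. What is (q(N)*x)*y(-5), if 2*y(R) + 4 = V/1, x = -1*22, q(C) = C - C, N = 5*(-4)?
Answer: 0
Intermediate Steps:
N = -20
q(C) = 0
x = -22
y(R) = -1/2 (y(R) = -2 + (3/1)/2 = -2 + (3*1)/2 = -2 + (1/2)*3 = -2 + 3/2 = -1/2)
(q(N)*x)*y(-5) = (0*(-22))*(-1/2) = 0*(-1/2) = 0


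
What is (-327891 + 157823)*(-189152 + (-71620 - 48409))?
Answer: 52581794308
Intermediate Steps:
(-327891 + 157823)*(-189152 + (-71620 - 48409)) = -170068*(-189152 - 120029) = -170068*(-309181) = 52581794308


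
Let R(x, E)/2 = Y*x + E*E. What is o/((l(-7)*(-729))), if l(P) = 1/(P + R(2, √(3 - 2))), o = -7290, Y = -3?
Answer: -170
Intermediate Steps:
R(x, E) = -6*x + 2*E² (R(x, E) = 2*(-3*x + E*E) = 2*(-3*x + E²) = 2*(E² - 3*x) = -6*x + 2*E²)
l(P) = 1/(-10 + P) (l(P) = 1/(P + (-6*2 + 2*(√(3 - 2))²)) = 1/(P + (-12 + 2*(√1)²)) = 1/(P + (-12 + 2*1²)) = 1/(P + (-12 + 2*1)) = 1/(P + (-12 + 2)) = 1/(P - 10) = 1/(-10 + P))
o/((l(-7)*(-729))) = -7290/(-729/(-10 - 7)) = -7290/(-729/(-17)) = -7290/((-1/17*(-729))) = -7290/729/17 = -7290*17/729 = -170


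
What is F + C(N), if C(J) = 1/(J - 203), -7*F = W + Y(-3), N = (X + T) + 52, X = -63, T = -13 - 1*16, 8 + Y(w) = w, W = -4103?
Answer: 999695/1701 ≈ 587.71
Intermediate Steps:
Y(w) = -8 + w
T = -29 (T = -13 - 16 = -29)
N = -40 (N = (-63 - 29) + 52 = -92 + 52 = -40)
F = 4114/7 (F = -(-4103 + (-8 - 3))/7 = -(-4103 - 11)/7 = -⅐*(-4114) = 4114/7 ≈ 587.71)
C(J) = 1/(-203 + J)
F + C(N) = 4114/7 + 1/(-203 - 40) = 4114/7 + 1/(-243) = 4114/7 - 1/243 = 999695/1701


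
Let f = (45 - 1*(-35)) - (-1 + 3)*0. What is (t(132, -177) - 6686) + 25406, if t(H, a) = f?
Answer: 18800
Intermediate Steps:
f = 80 (f = (45 + 35) - 2*0 = 80 - 1*0 = 80 + 0 = 80)
t(H, a) = 80
(t(132, -177) - 6686) + 25406 = (80 - 6686) + 25406 = -6606 + 25406 = 18800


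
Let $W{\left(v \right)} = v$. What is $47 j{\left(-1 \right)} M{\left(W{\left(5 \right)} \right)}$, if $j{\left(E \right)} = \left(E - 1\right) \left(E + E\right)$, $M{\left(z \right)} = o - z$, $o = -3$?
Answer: $-1504$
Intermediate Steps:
$M{\left(z \right)} = -3 - z$
$j{\left(E \right)} = 2 E \left(-1 + E\right)$ ($j{\left(E \right)} = \left(-1 + E\right) 2 E = 2 E \left(-1 + E\right)$)
$47 j{\left(-1 \right)} M{\left(W{\left(5 \right)} \right)} = 47 \cdot 2 \left(-1\right) \left(-1 - 1\right) \left(-3 - 5\right) = 47 \cdot 2 \left(-1\right) \left(-2\right) \left(-3 - 5\right) = 47 \cdot 4 \left(-8\right) = 188 \left(-8\right) = -1504$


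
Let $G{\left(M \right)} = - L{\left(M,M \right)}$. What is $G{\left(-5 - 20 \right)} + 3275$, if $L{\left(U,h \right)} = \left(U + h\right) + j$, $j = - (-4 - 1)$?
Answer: $3320$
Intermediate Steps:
$j = 5$ ($j = \left(-1\right) \left(-5\right) = 5$)
$L{\left(U,h \right)} = 5 + U + h$ ($L{\left(U,h \right)} = \left(U + h\right) + 5 = 5 + U + h$)
$G{\left(M \right)} = -5 - 2 M$ ($G{\left(M \right)} = - (5 + M + M) = - (5 + 2 M) = -5 - 2 M$)
$G{\left(-5 - 20 \right)} + 3275 = \left(-5 - 2 \left(-5 - 20\right)\right) + 3275 = \left(-5 - -50\right) + 3275 = \left(-5 + 50\right) + 3275 = 45 + 3275 = 3320$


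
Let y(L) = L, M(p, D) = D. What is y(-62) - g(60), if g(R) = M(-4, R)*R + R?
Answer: -3722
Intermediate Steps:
g(R) = R + R² (g(R) = R*R + R = R² + R = R + R²)
y(-62) - g(60) = -62 - 60*(1 + 60) = -62 - 60*61 = -62 - 1*3660 = -62 - 3660 = -3722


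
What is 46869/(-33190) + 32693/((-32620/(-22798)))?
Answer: 618403506197/27066445 ≈ 22848.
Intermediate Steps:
46869/(-33190) + 32693/((-32620/(-22798))) = 46869*(-1/33190) + 32693/((-32620*(-1/22798))) = -46869/33190 + 32693/(16310/11399) = -46869/33190 + 32693*(11399/16310) = -46869/33190 + 372667507/16310 = 618403506197/27066445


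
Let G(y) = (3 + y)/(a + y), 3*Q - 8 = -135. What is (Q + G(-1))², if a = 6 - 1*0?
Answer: 395641/225 ≈ 1758.4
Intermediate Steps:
Q = -127/3 (Q = 8/3 + (⅓)*(-135) = 8/3 - 45 = -127/3 ≈ -42.333)
a = 6 (a = 6 + 0 = 6)
G(y) = (3 + y)/(6 + y)
(Q + G(-1))² = (-127/3 + (3 - 1)/(6 - 1))² = (-127/3 + 2/5)² = (-127/3 + (⅕)*2)² = (-127/3 + ⅖)² = (-629/15)² = 395641/225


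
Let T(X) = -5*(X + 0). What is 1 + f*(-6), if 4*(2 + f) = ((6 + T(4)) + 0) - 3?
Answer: 77/2 ≈ 38.500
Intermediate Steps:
T(X) = -5*X
f = -25/4 (f = -2 + (((6 - 5*4) + 0) - 3)/4 = -2 + (((6 - 20) + 0) - 3)/4 = -2 + ((-14 + 0) - 3)/4 = -2 + (-14 - 3)/4 = -2 + (1/4)*(-17) = -2 - 17/4 = -25/4 ≈ -6.2500)
1 + f*(-6) = 1 - 25/4*(-6) = 1 + 75/2 = 77/2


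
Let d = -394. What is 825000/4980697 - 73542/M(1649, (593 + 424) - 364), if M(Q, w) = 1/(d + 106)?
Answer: 105491641431912/4980697 ≈ 2.1180e+7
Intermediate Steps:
M(Q, w) = -1/288 (M(Q, w) = 1/(-394 + 106) = 1/(-288) = -1/288)
825000/4980697 - 73542/M(1649, (593 + 424) - 364) = 825000/4980697 - 73542/(-1/288) = 825000*(1/4980697) - 73542*(-288) = 825000/4980697 + 21180096 = 105491641431912/4980697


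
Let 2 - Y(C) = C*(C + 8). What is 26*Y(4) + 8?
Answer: -1188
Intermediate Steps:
Y(C) = 2 - C*(8 + C) (Y(C) = 2 - C*(C + 8) = 2 - C*(8 + C))
26*Y(4) + 8 = 26*(2 - 1*4² - 8*4) + 8 = 26*(2 - 1*16 - 32) + 8 = 26*(2 - 16 - 32) + 8 = 26*(-46) + 8 = -1196 + 8 = -1188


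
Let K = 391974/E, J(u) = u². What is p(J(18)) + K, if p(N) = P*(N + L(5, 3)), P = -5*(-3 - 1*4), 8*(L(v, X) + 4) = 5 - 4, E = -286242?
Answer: 388699483/34696 ≈ 11203.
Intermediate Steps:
L(v, X) = -31/8 (L(v, X) = -4 + (5 - 4)/8 = -4 + (⅛)*1 = -4 + ⅛ = -31/8)
P = 35 (P = -5*(-3 - 4) = -5*(-7) = 35)
p(N) = -1085/8 + 35*N (p(N) = 35*(N - 31/8) = 35*(-31/8 + N) = -1085/8 + 35*N)
K = -5939/4337 (K = 391974/(-286242) = 391974*(-1/286242) = -5939/4337 ≈ -1.3694)
p(J(18)) + K = (-1085/8 + 35*18²) - 5939/4337 = (-1085/8 + 35*324) - 5939/4337 = (-1085/8 + 11340) - 5939/4337 = 89635/8 - 5939/4337 = 388699483/34696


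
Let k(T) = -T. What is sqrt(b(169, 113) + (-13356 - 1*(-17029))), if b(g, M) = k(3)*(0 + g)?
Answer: sqrt(3166) ≈ 56.267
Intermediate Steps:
b(g, M) = -3*g (b(g, M) = (-1*3)*(0 + g) = -3*g)
sqrt(b(169, 113) + (-13356 - 1*(-17029))) = sqrt(-3*169 + (-13356 - 1*(-17029))) = sqrt(-507 + (-13356 + 17029)) = sqrt(-507 + 3673) = sqrt(3166)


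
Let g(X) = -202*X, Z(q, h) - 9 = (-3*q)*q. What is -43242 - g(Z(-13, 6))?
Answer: -143838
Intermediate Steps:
Z(q, h) = 9 - 3*q² (Z(q, h) = 9 + (-3*q)*q = 9 - 3*q²)
-43242 - g(Z(-13, 6)) = -43242 - (-202)*(9 - 3*(-13)²) = -43242 - (-202)*(9 - 3*169) = -43242 - (-202)*(9 - 507) = -43242 - (-202)*(-498) = -43242 - 1*100596 = -43242 - 100596 = -143838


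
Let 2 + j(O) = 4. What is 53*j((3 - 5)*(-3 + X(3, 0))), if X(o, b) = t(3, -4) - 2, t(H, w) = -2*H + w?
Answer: 106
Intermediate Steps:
t(H, w) = w - 2*H
X(o, b) = -12 (X(o, b) = (-4 - 2*3) - 2 = (-4 - 6) - 2 = -10 - 2 = -12)
j(O) = 2 (j(O) = -2 + 4 = 2)
53*j((3 - 5)*(-3 + X(3, 0))) = 53*2 = 106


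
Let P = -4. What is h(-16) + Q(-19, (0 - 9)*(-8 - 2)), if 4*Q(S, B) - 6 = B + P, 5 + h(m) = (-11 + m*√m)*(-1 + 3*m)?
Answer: 557 + 3136*I ≈ 557.0 + 3136.0*I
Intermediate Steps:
h(m) = -5 + (-1 + 3*m)*(-11 + m^(3/2)) (h(m) = -5 + (-11 + m*√m)*(-1 + 3*m) = -5 + (-11 + m^(3/2))*(-1 + 3*m) = -5 + (-1 + 3*m)*(-11 + m^(3/2)))
Q(S, B) = ½ + B/4 (Q(S, B) = 3/2 + (B - 4)/4 = 3/2 + (-4 + B)/4 = 3/2 + (-1 + B/4) = ½ + B/4)
h(-16) + Q(-19, (0 - 9)*(-8 - 2)) = (6 - (-16)^(3/2) - 33*(-16) + 3*(-16)^(5/2)) + (½ + ((0 - 9)*(-8 - 2))/4) = (6 - (-64)*I + 528 + 3*(1024*I)) + (½ + (-9*(-10))/4) = (6 + 64*I + 528 + 3072*I) + (½ + (¼)*90) = (534 + 3136*I) + (½ + 45/2) = (534 + 3136*I) + 23 = 557 + 3136*I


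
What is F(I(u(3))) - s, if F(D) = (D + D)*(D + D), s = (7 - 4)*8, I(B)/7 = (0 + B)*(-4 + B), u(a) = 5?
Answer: 4876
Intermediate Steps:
I(B) = 7*B*(-4 + B) (I(B) = 7*((0 + B)*(-4 + B)) = 7*(B*(-4 + B)) = 7*B*(-4 + B))
s = 24 (s = 3*8 = 24)
F(D) = 4*D² (F(D) = (2*D)*(2*D) = 4*D²)
F(I(u(3))) - s = 4*(7*5*(-4 + 5))² - 1*24 = 4*(7*5*1)² - 24 = 4*35² - 24 = 4*1225 - 24 = 4900 - 24 = 4876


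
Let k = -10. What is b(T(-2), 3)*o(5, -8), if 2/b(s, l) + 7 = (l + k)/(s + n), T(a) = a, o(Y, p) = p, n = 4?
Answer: 32/21 ≈ 1.5238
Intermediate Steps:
b(s, l) = 2/(-7 + (-10 + l)/(4 + s)) (b(s, l) = 2/(-7 + (l - 10)/(s + 4)) = 2/(-7 + (-10 + l)/(4 + s)))
b(T(-2), 3)*o(5, -8) = (2*(-4 - 1*(-2))/(38 - 1*3 + 7*(-2)))*(-8) = (2*(-4 + 2)/(38 - 3 - 14))*(-8) = (2*(-2)/21)*(-8) = (2*(1/21)*(-2))*(-8) = -4/21*(-8) = 32/21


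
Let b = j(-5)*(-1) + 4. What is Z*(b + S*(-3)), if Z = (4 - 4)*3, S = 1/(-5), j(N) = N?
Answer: 0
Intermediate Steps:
S = -⅕ ≈ -0.20000
Z = 0 (Z = 0*3 = 0)
b = 9 (b = -5*(-1) + 4 = 5 + 4 = 9)
Z*(b + S*(-3)) = 0*(9 - ⅕*(-3)) = 0*(9 + ⅗) = 0*(48/5) = 0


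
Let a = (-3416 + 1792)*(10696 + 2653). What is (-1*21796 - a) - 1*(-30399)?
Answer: 21687379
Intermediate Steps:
a = -21678776 (a = -1624*13349 = -21678776)
(-1*21796 - a) - 1*(-30399) = (-1*21796 - 1*(-21678776)) - 1*(-30399) = (-21796 + 21678776) + 30399 = 21656980 + 30399 = 21687379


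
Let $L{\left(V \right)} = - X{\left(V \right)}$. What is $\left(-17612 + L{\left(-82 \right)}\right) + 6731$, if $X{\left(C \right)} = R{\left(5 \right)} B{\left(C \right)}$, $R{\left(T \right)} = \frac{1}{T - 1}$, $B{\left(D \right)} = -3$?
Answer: $- \frac{43521}{4} \approx -10880.0$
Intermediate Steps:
$R{\left(T \right)} = \frac{1}{-1 + T}$
$X{\left(C \right)} = - \frac{3}{4}$ ($X{\left(C \right)} = \frac{1}{-1 + 5} \left(-3\right) = \frac{1}{4} \left(-3\right) = - \frac{3}{4}$)
$L{\left(V \right)} = \frac{3}{4}$ ($L{\left(V \right)} = \left(-1\right) \left(- \frac{3}{4}\right) = \frac{3}{4}$)
$\left(-17612 + L{\left(-82 \right)}\right) + 6731 = \left(-17612 + \frac{3}{4}\right) + 6731 = - \frac{70445}{4} + 6731 = - \frac{43521}{4}$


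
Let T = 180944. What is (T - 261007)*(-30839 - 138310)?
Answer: 13542576387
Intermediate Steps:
(T - 261007)*(-30839 - 138310) = (180944 - 261007)*(-30839 - 138310) = -80063*(-169149) = 13542576387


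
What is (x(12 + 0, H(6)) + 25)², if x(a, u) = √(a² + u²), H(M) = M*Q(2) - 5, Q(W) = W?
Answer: (25 + √193)² ≈ 1512.6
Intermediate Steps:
H(M) = -5 + 2*M (H(M) = M*2 - 5 = 2*M - 5 = -5 + 2*M)
(x(12 + 0, H(6)) + 25)² = (√((12 + 0)² + (-5 + 2*6)²) + 25)² = (√(12² + (-5 + 12)²) + 25)² = (√(144 + 7²) + 25)² = (√(144 + 49) + 25)² = (√193 + 25)² = (25 + √193)²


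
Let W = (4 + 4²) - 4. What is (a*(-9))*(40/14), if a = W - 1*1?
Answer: -2700/7 ≈ -385.71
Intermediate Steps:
W = 16 (W = (4 + 16) - 4 = 20 - 4 = 16)
a = 15 (a = 16 - 1*1 = 16 - 1 = 15)
(a*(-9))*(40/14) = (15*(-9))*(40/14) = -5400/14 = -135*20/7 = -2700/7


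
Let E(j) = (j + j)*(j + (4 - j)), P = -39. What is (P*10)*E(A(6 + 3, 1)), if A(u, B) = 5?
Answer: -15600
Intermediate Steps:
E(j) = 8*j (E(j) = (2*j)*4 = 8*j)
(P*10)*E(A(6 + 3, 1)) = (-39*10)*(8*5) = -390*40 = -15600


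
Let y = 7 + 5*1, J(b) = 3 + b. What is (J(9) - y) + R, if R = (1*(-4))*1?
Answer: -4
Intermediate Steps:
y = 12 (y = 7 + 5 = 12)
R = -4 (R = -4*1 = -4)
(J(9) - y) + R = ((3 + 9) - 1*12) - 4 = (12 - 12) - 4 = 0 - 4 = -4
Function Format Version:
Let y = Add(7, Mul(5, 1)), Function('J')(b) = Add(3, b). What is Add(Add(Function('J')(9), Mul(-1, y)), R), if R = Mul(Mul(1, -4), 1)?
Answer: -4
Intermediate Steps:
y = 12 (y = Add(7, 5) = 12)
R = -4 (R = Mul(-4, 1) = -4)
Add(Add(Function('J')(9), Mul(-1, y)), R) = Add(Add(Add(3, 9), Mul(-1, 12)), -4) = Add(Add(12, -12), -4) = Add(0, -4) = -4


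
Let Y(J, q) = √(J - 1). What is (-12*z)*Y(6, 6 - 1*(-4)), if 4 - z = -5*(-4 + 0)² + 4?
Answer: -960*√5 ≈ -2146.6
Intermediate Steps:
z = 80 (z = 4 - (-5*(-4 + 0)² + 4) = 4 - (-5*(-4)² + 4) = 4 - (-5*16 + 4) = 4 - (-80 + 4) = 4 - 1*(-76) = 4 + 76 = 80)
Y(J, q) = √(-1 + J)
(-12*z)*Y(6, 6 - 1*(-4)) = (-12*80)*√(-1 + 6) = -960*√5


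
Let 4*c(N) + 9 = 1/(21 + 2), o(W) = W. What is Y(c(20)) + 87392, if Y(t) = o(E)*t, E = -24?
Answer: 2011252/23 ≈ 87446.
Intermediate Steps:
c(N) = -103/46 (c(N) = -9/4 + 1/(4*(21 + 2)) = -9/4 + (1/4)/23 = -9/4 + (1/4)*(1/23) = -9/4 + 1/92 = -103/46)
Y(t) = -24*t
Y(c(20)) + 87392 = -24*(-103/46) + 87392 = 1236/23 + 87392 = 2011252/23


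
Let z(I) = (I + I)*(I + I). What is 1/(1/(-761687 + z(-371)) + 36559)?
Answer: 211123/7718445756 ≈ 2.7353e-5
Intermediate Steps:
z(I) = 4*I² (z(I) = (2*I)*(2*I) = 4*I²)
1/(1/(-761687 + z(-371)) + 36559) = 1/(1/(-761687 + 4*(-371)²) + 36559) = 1/(1/(-761687 + 4*137641) + 36559) = 1/(1/(-761687 + 550564) + 36559) = 1/(1/(-211123) + 36559) = 1/(-1/211123 + 36559) = 1/(7718445756/211123) = 211123/7718445756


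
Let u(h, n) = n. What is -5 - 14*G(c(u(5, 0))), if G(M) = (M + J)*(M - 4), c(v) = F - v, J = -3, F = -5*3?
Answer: -4793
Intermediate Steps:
F = -15
c(v) = -15 - v
G(M) = (-4 + M)*(-3 + M) (G(M) = (M - 3)*(M - 4) = (-3 + M)*(-4 + M) = (-4 + M)*(-3 + M))
-5 - 14*G(c(u(5, 0))) = -5 - 14*(12 + (-15 - 1*0)**2 - 7*(-15 - 1*0)) = -5 - 14*(12 + (-15 + 0)**2 - 7*(-15 + 0)) = -5 - 14*(12 + (-15)**2 - 7*(-15)) = -5 - 14*(12 + 225 + 105) = -5 - 14*342 = -5 - 4788 = -4793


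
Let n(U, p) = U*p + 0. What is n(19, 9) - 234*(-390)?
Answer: 91431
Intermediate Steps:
n(U, p) = U*p
n(19, 9) - 234*(-390) = 19*9 - 234*(-390) = 171 + 91260 = 91431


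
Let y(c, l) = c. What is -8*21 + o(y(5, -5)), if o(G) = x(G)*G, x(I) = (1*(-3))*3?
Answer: -213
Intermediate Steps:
x(I) = -9 (x(I) = -3*3 = -9)
o(G) = -9*G
-8*21 + o(y(5, -5)) = -8*21 - 9*5 = -168 - 45 = -213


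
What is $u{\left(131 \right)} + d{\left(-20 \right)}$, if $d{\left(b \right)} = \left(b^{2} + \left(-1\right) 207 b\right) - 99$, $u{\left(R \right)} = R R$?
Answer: $21602$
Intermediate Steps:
$u{\left(R \right)} = R^{2}$
$d{\left(b \right)} = -99 + b^{2} - 207 b$ ($d{\left(b \right)} = \left(b^{2} - 207 b\right) - 99 = -99 + b^{2} - 207 b$)
$u{\left(131 \right)} + d{\left(-20 \right)} = 131^{2} - \left(-4041 - 400\right) = 17161 + \left(-99 + 400 + 4140\right) = 17161 + 4441 = 21602$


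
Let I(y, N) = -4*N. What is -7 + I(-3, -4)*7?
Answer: 105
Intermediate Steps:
-7 + I(-3, -4)*7 = -7 - 4*(-4)*7 = -7 + 16*7 = -7 + 112 = 105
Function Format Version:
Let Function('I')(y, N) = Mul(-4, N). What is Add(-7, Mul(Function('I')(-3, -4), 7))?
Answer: 105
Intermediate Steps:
Add(-7, Mul(Function('I')(-3, -4), 7)) = Add(-7, Mul(Mul(-4, -4), 7)) = Add(-7, Mul(16, 7)) = Add(-7, 112) = 105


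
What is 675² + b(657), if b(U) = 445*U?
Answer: 747990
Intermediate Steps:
675² + b(657) = 675² + 445*657 = 455625 + 292365 = 747990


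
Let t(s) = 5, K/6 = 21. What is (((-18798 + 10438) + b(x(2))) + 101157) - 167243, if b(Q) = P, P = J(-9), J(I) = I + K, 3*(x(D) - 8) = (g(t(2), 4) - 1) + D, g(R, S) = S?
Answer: -74329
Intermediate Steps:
K = 126 (K = 6*21 = 126)
x(D) = 9 + D/3 (x(D) = 8 + ((4 - 1) + D)/3 = 8 + (3 + D)/3 = 8 + (1 + D/3) = 9 + D/3)
J(I) = 126 + I (J(I) = I + 126 = 126 + I)
P = 117 (P = 126 - 9 = 117)
b(Q) = 117
(((-18798 + 10438) + b(x(2))) + 101157) - 167243 = (((-18798 + 10438) + 117) + 101157) - 167243 = ((-8360 + 117) + 101157) - 167243 = (-8243 + 101157) - 167243 = 92914 - 167243 = -74329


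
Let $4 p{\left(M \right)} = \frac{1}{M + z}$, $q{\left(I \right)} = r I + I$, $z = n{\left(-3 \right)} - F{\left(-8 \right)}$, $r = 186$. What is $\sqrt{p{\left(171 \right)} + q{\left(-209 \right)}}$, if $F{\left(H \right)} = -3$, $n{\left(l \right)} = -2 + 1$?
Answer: $\frac{i \sqrt{4678860255}}{346} \approx 197.69 i$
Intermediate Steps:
$n{\left(l \right)} = -1$
$z = 2$ ($z = -1 - -3 = -1 + 3 = 2$)
$q{\left(I \right)} = 187 I$ ($q{\left(I \right)} = 186 I + I = 187 I$)
$p{\left(M \right)} = \frac{1}{4 \left(2 + M\right)}$ ($p{\left(M \right)} = \frac{1}{4 \left(M + 2\right)} = \frac{1}{4 \left(2 + M\right)}$)
$\sqrt{p{\left(171 \right)} + q{\left(-209 \right)}} = \sqrt{\frac{1}{4 \left(2 + 171\right)} + 187 \left(-209\right)} = \sqrt{\frac{1}{4 \cdot 173} - 39083} = \sqrt{\frac{1}{4} \cdot \frac{1}{173} - 39083} = \sqrt{\frac{1}{692} - 39083} = \sqrt{- \frac{27045435}{692}} = \frac{i \sqrt{4678860255}}{346}$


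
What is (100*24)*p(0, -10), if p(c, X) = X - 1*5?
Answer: -36000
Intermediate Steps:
p(c, X) = -5 + X (p(c, X) = X - 5 = -5 + X)
(100*24)*p(0, -10) = (100*24)*(-5 - 10) = 2400*(-15) = -36000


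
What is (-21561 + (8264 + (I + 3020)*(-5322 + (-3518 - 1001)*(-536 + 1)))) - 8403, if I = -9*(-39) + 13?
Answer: 8163347012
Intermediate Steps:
I = 364 (I = 351 + 13 = 364)
(-21561 + (8264 + (I + 3020)*(-5322 + (-3518 - 1001)*(-536 + 1)))) - 8403 = (-21561 + (8264 + (364 + 3020)*(-5322 + (-3518 - 1001)*(-536 + 1)))) - 8403 = (-21561 + (8264 + 3384*(-5322 - 4519*(-535)))) - 8403 = (-21561 + (8264 + 3384*(-5322 + 2417665))) - 8403 = (-21561 + (8264 + 3384*2412343)) - 8403 = (-21561 + (8264 + 8163368712)) - 8403 = (-21561 + 8163376976) - 8403 = 8163355415 - 8403 = 8163347012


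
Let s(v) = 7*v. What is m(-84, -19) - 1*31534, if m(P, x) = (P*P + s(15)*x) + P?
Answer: -26557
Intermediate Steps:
m(P, x) = P + P² + 105*x (m(P, x) = (P*P + (7*15)*x) + P = (P² + 105*x) + P = P + P² + 105*x)
m(-84, -19) - 1*31534 = (-84 + (-84)² + 105*(-19)) - 1*31534 = (-84 + 7056 - 1995) - 31534 = 4977 - 31534 = -26557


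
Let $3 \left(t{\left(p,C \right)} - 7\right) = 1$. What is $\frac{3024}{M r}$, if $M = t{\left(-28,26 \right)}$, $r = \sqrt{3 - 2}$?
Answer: $\frac{4536}{11} \approx 412.36$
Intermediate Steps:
$t{\left(p,C \right)} = \frac{22}{3}$ ($t{\left(p,C \right)} = 7 + \frac{1}{3} \cdot 1 = 7 + \frac{1}{3} = \frac{22}{3}$)
$r = 1$ ($r = \sqrt{1} = 1$)
$M = \frac{22}{3} \approx 7.3333$
$\frac{3024}{M r} = \frac{3024}{\frac{22}{3} \cdot 1} = \frac{3024}{\frac{22}{3}} = 3024 \cdot \frac{3}{22} = \frac{4536}{11}$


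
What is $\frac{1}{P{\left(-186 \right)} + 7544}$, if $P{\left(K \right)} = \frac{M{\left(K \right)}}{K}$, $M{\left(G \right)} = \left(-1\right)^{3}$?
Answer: $\frac{186}{1403185} \approx 0.00013256$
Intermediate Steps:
$M{\left(G \right)} = -1$
$P{\left(K \right)} = - \frac{1}{K}$
$\frac{1}{P{\left(-186 \right)} + 7544} = \frac{1}{- \frac{1}{-186} + 7544} = \frac{1}{\left(-1\right) \left(- \frac{1}{186}\right) + 7544} = \frac{1}{\frac{1}{186} + 7544} = \frac{1}{\frac{1403185}{186}} = \frac{186}{1403185}$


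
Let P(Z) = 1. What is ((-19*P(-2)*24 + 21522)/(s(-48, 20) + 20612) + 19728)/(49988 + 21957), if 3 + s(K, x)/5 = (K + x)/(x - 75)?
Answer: 4470497886/16302377275 ≈ 0.27422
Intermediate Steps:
s(K, x) = -15 + 5*(K + x)/(-75 + x) (s(K, x) = -15 + 5*((K + x)/(x - 75)) = -15 + 5*((K + x)/(-75 + x)) = -15 + 5*(K + x)/(-75 + x))
((-19*P(-2)*24 + 21522)/(s(-48, 20) + 20612) + 19728)/(49988 + 21957) = ((-19*1*24 + 21522)/(5*(225 - 48 - 2*20)/(-75 + 20) + 20612) + 19728)/(49988 + 21957) = ((-19*24 + 21522)/(5*(225 - 48 - 40)/(-55) + 20612) + 19728)/71945 = ((-456 + 21522)/(5*(-1/55)*137 + 20612) + 19728)*(1/71945) = (21066/(-137/11 + 20612) + 19728)*(1/71945) = (21066/(226595/11) + 19728)*(1/71945) = (21066*(11/226595) + 19728)*(1/71945) = (231726/226595 + 19728)*(1/71945) = (4470497886/226595)*(1/71945) = 4470497886/16302377275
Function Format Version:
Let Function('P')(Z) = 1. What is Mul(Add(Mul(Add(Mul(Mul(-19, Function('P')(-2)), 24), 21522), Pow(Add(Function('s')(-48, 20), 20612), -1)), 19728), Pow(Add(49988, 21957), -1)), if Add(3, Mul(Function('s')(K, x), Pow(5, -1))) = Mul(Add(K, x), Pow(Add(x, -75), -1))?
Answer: Rational(4470497886, 16302377275) ≈ 0.27422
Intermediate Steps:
Function('s')(K, x) = Add(-15, Mul(5, Pow(Add(-75, x), -1), Add(K, x))) (Function('s')(K, x) = Add(-15, Mul(5, Mul(Add(K, x), Pow(Add(x, -75), -1)))) = Add(-15, Mul(5, Mul(Add(K, x), Pow(Add(-75, x), -1)))) = Add(-15, Mul(5, Mul(Pow(Add(-75, x), -1), Add(K, x)))) = Add(-15, Mul(5, Pow(Add(-75, x), -1), Add(K, x))))
Mul(Add(Mul(Add(Mul(Mul(-19, Function('P')(-2)), 24), 21522), Pow(Add(Function('s')(-48, 20), 20612), -1)), 19728), Pow(Add(49988, 21957), -1)) = Mul(Add(Mul(Add(Mul(Mul(-19, 1), 24), 21522), Pow(Add(Mul(5, Pow(Add(-75, 20), -1), Add(225, -48, Mul(-2, 20))), 20612), -1)), 19728), Pow(Add(49988, 21957), -1)) = Mul(Add(Mul(Add(Mul(-19, 24), 21522), Pow(Add(Mul(5, Pow(-55, -1), Add(225, -48, -40)), 20612), -1)), 19728), Pow(71945, -1)) = Mul(Add(Mul(Add(-456, 21522), Pow(Add(Mul(5, Rational(-1, 55), 137), 20612), -1)), 19728), Rational(1, 71945)) = Mul(Add(Mul(21066, Pow(Add(Rational(-137, 11), 20612), -1)), 19728), Rational(1, 71945)) = Mul(Add(Mul(21066, Pow(Rational(226595, 11), -1)), 19728), Rational(1, 71945)) = Mul(Add(Mul(21066, Rational(11, 226595)), 19728), Rational(1, 71945)) = Mul(Add(Rational(231726, 226595), 19728), Rational(1, 71945)) = Mul(Rational(4470497886, 226595), Rational(1, 71945)) = Rational(4470497886, 16302377275)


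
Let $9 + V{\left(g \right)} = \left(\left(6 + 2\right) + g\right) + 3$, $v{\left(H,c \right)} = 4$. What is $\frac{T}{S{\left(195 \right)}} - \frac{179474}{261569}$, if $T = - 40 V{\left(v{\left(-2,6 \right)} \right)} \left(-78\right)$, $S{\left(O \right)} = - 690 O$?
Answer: $- \frac{24824614}{30080435} \approx -0.82527$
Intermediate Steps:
$V{\left(g \right)} = 2 + g$ ($V{\left(g \right)} = -9 + \left(\left(\left(6 + 2\right) + g\right) + 3\right) = -9 + \left(\left(8 + g\right) + 3\right) = -9 + \left(11 + g\right) = 2 + g$)
$T = 18720$ ($T = - 40 \left(2 + 4\right) \left(-78\right) = \left(-40\right) 6 \left(-78\right) = \left(-240\right) \left(-78\right) = 18720$)
$\frac{T}{S{\left(195 \right)}} - \frac{179474}{261569} = \frac{18720}{\left(-690\right) 195} - \frac{179474}{261569} = \frac{18720}{-134550} - \frac{179474}{261569} = 18720 \left(- \frac{1}{134550}\right) - \frac{179474}{261569} = - \frac{16}{115} - \frac{179474}{261569} = - \frac{24824614}{30080435}$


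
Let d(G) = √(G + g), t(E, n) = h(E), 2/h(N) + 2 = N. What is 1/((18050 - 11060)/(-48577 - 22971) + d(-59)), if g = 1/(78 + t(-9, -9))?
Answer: -8918815940/5385861745489 - 639889538*I*√10805502/16157585236467 ≈ -0.001656 - 0.13018*I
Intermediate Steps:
h(N) = 2/(-2 + N)
t(E, n) = 2/(-2 + E)
g = 11/856 (g = 1/(78 + 2/(-2 - 9)) = 1/(78 + 2/(-11)) = 1/(78 + 2*(-1/11)) = 1/(78 - 2/11) = 1/(856/11) = 11/856 ≈ 0.012850)
d(G) = √(11/856 + G) (d(G) = √(G + 11/856) = √(11/856 + G))
1/((18050 - 11060)/(-48577 - 22971) + d(-59)) = 1/((18050 - 11060)/(-48577 - 22971) + √(2354 + 183184*(-59))/428) = 1/(6990/(-71548) + √(2354 - 10807856)/428) = 1/(6990*(-1/71548) + √(-10805502)/428) = 1/(-3495/35774 + (I*√10805502)/428) = 1/(-3495/35774 + I*√10805502/428)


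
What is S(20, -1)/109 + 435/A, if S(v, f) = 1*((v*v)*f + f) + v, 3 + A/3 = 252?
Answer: -79064/27141 ≈ -2.9131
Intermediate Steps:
A = 747 (A = -9 + 3*252 = -9 + 756 = 747)
S(v, f) = f + v + f*v² (S(v, f) = 1*(v²*f + f) + v = 1*(f*v² + f) + v = 1*(f + f*v²) + v = (f + f*v²) + v = f + v + f*v²)
S(20, -1)/109 + 435/A = (-1 + 20 - 1*20²)/109 + 435/747 = (-1 + 20 - 1*400)*(1/109) + 435*(1/747) = (-1 + 20 - 400)*(1/109) + 145/249 = -381*1/109 + 145/249 = -381/109 + 145/249 = -79064/27141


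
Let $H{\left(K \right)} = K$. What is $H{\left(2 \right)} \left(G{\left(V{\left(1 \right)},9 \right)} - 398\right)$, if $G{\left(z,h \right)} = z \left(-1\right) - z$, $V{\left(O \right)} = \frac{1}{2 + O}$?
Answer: $- \frac{2392}{3} \approx -797.33$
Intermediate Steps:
$G{\left(z,h \right)} = - 2 z$ ($G{\left(z,h \right)} = - z - z = - 2 z$)
$H{\left(2 \right)} \left(G{\left(V{\left(1 \right)},9 \right)} - 398\right) = 2 \left(- \frac{2}{2 + 1} - 398\right) = 2 \left(- \frac{2}{3} - 398\right) = 2 \left(- \frac{1196}{3}\right) = - \frac{2392}{3}$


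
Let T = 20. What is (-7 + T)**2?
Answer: 169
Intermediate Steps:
(-7 + T)**2 = (-7 + 20)**2 = 13**2 = 169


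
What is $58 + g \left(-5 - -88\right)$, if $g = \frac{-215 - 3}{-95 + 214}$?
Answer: $- \frac{11192}{119} \approx -94.05$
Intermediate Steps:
$g = - \frac{218}{119} \approx -1.8319$
$58 + g \left(-5 - -88\right) = 58 - \frac{218 \left(-5 - -88\right)}{119} = 58 - \frac{218 \left(-5 + 88\right)}{119} = 58 - \frac{18094}{119} = - \frac{11192}{119}$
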